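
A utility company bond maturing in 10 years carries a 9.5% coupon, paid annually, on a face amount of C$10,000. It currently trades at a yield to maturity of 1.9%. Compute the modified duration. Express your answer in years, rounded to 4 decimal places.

7.4895 years

Periodic yield y = 0.019. First find Macaulay duration:
  t   CF        PV=CF/(1+0.019)^t    t·PV
  1       950.00       932.2866       932.2866
  2       950.00       914.9034     1,829.8068
  3       950.00       897.8443     2,693.5330
  4       950.00       881.1034     3,524.4135
  5       950.00       864.6746     4,323.3728
  6       950.00       848.5521     5,091.3125
  7       950.00       832.7302     5,829.1114
  8       950.00       817.2033     6,537.6267
  9       950.00       801.9660     7,217.6939
  10   10,950.00     9,071.3574    90,713.5742
  Σ                 16,862.6213   128,692.7315
P = 16,862.6213; Macaulay duration = 128,692.7315 / 16,862.6213 = 7.63183 years.
Modified duration = D_Mac / (1 + y) = 7.63183 / 1.019 = 7.48953 years.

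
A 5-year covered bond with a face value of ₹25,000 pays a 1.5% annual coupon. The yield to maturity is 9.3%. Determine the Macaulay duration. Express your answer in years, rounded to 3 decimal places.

Periodic yield y = 0.093. Discount each cash flow and weight by its year:
  t   CF        PV=CF/(1+0.093)^t    t·PV
  1       375.00       343.0924       343.0924
  2       375.00       313.8997       627.7995
  3       375.00       287.1910       861.5729
  4       375.00       262.7548     1,051.0191
  5    25,375.00    16,266.9166    81,334.5832
  Σ                 17,473.8545    84,218.0671
Price P = Σ PV = 17,473.8545.
Macaulay duration = Σ(t·PV) / P = 84,218.0671 / 17,473.8545 = 4.81966 years.

4.820 years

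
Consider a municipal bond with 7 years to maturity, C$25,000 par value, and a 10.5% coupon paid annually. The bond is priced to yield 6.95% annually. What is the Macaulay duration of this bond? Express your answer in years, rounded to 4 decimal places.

5.4455 years

Periodic yield y = 0.0695. Discount each cash flow and weight by its year:
  t   CF        PV=CF/(1+0.0695)^t    t·PV
  1     2,625.00     2,454.4180     2,454.4180
  2     2,625.00     2,294.9209     4,589.8419
  3     2,625.00     2,145.7886     6,437.3659
  4     2,625.00     2,006.3475     8,025.3899
  5     2,625.00     1,875.9677     9,379.8386
  6     2,625.00     1,754.0605    10,524.3631
  7    27,625.00    17,259.8400   120,818.8797
  Σ                 29,791.3432   162,230.0972
Price P = Σ PV = 29,791.3432.
Macaulay duration = Σ(t·PV) / P = 162,230.0972 / 29,791.3432 = 5.44554 years.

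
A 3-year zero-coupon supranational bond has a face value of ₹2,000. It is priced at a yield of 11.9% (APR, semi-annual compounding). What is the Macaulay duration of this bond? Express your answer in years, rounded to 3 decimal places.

3.000 years

A zero-coupon bond has a single cash flow at maturity, so its Macaulay duration equals its maturity: 3 years.
(Equivalently: 6 semi-annual periods ÷ 2 = 3 years.)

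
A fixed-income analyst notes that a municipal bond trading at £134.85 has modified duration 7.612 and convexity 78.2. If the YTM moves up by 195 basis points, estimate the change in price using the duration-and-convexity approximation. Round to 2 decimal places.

-£18.01

Duration effect: -D_mod·Δy = -7.612 × (+0.0195) = -0.148434
Convexity effect: ½·C·(Δy)² = 0.5 × 78.2 × (0.0195)² = +0.014867775
ΔP/P ≈ -0.148434 + 0.014867775 = -0.133566225
ΔP ≈ 134.85 × (-0.133566225) = -18.01140544125.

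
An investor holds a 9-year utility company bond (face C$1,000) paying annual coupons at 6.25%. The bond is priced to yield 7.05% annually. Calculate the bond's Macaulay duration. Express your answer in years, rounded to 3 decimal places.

7.092 years

Periodic yield y = 0.0705. Discount each cash flow and weight by its year:
  t   CF        PV=CF/(1+0.0705)^t    t·PV
  1        62.50        58.3839        58.3839
  2        62.50        54.5389       109.0779
  3        62.50        50.9472       152.8415
  4        62.50        47.5919       190.3677
  5        62.50        44.4577       222.2883
  6        62.50        41.5298       249.1789
  7        62.50        38.7948       271.5635
  8        62.50        36.2399       289.9190
  9     1,062.50       575.5047     5,179.5425
  Σ                    947.9888     6,723.1632
Price P = Σ PV = 947.9888.
Macaulay duration = Σ(t·PV) / P = 6,723.1632 / 947.9888 = 7.09203 years.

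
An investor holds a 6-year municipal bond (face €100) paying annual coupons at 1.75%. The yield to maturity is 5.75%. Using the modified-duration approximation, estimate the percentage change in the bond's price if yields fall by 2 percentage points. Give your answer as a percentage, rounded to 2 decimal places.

+10.80%

Periodic yield y = 0.0575. Modified duration first:
  t   CF        PV=CF/(1+0.0575)^t    t·PV
  1         1.75         1.6548         1.6548
  2         1.75         1.5649         3.1297
  3         1.75         1.4798         4.4393
  4         1.75         1.3993         5.5973
  5         1.75         1.3232         6.6162
  6       101.75        72.7532       436.5193
  Σ                     80.1753       457.9566
P = 80.1753; D_Mac = 5.71194 yrs; D_mod = 5.71194/(1+0.0575) = 5.40137 yrs.
ΔP/P ≈ -D_mod · Δy = -5.40137 × (-0.02) = +0.108027 = +10.8027%.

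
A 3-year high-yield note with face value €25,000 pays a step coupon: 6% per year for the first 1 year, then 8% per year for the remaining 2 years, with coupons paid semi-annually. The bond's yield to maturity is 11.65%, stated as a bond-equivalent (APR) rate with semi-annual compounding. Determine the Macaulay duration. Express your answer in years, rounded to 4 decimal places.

Periodic yield y = 0.05825. Discount each cash flow and weight by its period:
  t   CF        PV=CF/(1+0.05825)^t    t·PV
  1       750.00       708.7172       708.7172
  2       750.00       669.7068     1,339.4136
  3     1,000.00       843.7915     2,531.3746
  4     1,000.00       797.3461     3,189.3845
  5     1,000.00       753.4572     3,767.2862
  6    26,000.00    18,511.5884   111,069.5303
  Σ                 22,284.6073   122,605.7066
Price P = Σ PV = 22,284.6073.
Macaulay duration = Σ(t·PV) / P = 122,605.7066 / 22,284.6073 = 5.50181 half-year periods.
In years: 5.50181 / 2 = 2.75091 years.

2.7509 years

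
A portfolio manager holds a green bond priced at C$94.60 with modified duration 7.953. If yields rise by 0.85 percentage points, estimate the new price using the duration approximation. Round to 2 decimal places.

Duration approximation: ΔP/P ≈ -D_mod · Δy = -7.953 × (+0.0085) = -0.0676005.
New price ≈ 94.60 × (1 - 0.0676005) = 88.2049927.

C$88.20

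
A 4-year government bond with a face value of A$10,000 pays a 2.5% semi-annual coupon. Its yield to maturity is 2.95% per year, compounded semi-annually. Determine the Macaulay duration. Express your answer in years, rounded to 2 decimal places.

Periodic yield y = 0.01475. Discount each cash flow and weight by its period:
  t   CF        PV=CF/(1+0.01475)^t    t·PV
  1       125.00       123.1831       123.1831
  2       125.00       121.3925       242.7850
  3       125.00       119.6280       358.8840
  4       125.00       117.8891       471.5565
  5       125.00       116.1755       580.8777
  6       125.00       114.4869       686.9212
  7       125.00       112.8227       789.7591
  8    10,125.00     9,005.8053    72,046.4421
  Σ                  9,831.3831    75,300.4087
Price P = Σ PV = 9,831.3831.
Macaulay duration = Σ(t·PV) / P = 75,300.4087 / 9,831.3831 = 7.65919 half-year periods.
In years: 7.65919 / 2 = 3.82959 years.

3.83 years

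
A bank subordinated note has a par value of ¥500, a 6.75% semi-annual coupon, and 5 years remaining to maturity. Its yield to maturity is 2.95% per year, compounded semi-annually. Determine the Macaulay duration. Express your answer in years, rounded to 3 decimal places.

4.387 years

Periodic yield y = 0.01475. Discount each cash flow and weight by its period:
  t   CF        PV=CF/(1+0.01475)^t    t·PV
  1       16.875        16.6297        16.6297
  2       16.875        16.3880        32.7760
  3       16.875        16.1498        48.4493
  4       16.875        15.9150        63.6601
  5       16.875        15.6837        78.4185
  6       16.875        15.4557        92.7344
  7       16.875        15.2311       106.6175
  8       16.875        15.0097       120.0774
  9       16.875        14.7915       133.1235
  10     516.875       446.4727     4,464.7272
  Σ                    587.7269     5,157.2136
Price P = Σ PV = 587.7269.
Macaulay duration = Σ(t·PV) / P = 5,157.2136 / 587.7269 = 8.77485 half-year periods.
In years: 8.77485 / 2 = 4.38742 years.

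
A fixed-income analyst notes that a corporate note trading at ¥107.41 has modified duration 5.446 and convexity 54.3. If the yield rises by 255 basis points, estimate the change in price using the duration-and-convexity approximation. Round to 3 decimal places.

Duration effect: -D_mod·Δy = -5.446 × (+0.0255) = -0.138873
Convexity effect: ½·C·(Δy)² = 0.5 × 54.3 × (0.0255)² = +0.0176542875
ΔP/P ≈ -0.138873 + 0.0176542875 = -0.1212187125
ΔP ≈ 107.41 × (-0.1212187125) = -13.020101909625.

-¥13.020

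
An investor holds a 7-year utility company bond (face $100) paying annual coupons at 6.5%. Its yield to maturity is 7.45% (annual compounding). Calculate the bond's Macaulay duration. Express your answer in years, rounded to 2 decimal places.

Periodic yield y = 0.0745. Discount each cash flow and weight by its year:
  t   CF        PV=CF/(1+0.0745)^t    t·PV
  1         6.50         6.0493         6.0493
  2         6.50         5.6299        11.2598
  3         6.50         5.2396        15.7187
  4         6.50         4.8763        19.5051
  5         6.50         4.5382        22.6909
  6         6.50         4.2235        25.3411
  7       106.50        64.4028       450.8195
  Σ                     94.9595       551.3844
Price P = Σ PV = 94.9595.
Macaulay duration = Σ(t·PV) / P = 551.3844 / 94.9595 = 5.80652 years.

5.81 years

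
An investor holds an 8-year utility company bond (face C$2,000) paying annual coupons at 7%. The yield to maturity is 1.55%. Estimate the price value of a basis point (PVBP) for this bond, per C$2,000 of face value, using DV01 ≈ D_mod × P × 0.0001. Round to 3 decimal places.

C$1.848

Periodic yield y = 0.0155.
  t   CF        PV=CF/(1+0.0155)^t    t·PV
  1       140.00       137.8631       137.8631
  2       140.00       135.7589       271.5177
  3       140.00       133.6867       401.0601
  4       140.00       131.6462       526.5848
  5       140.00       129.6368       648.1841
  6       140.00       127.6581       765.9488
  7       140.00       125.7096       879.9674
  8     2,140.00     1,892.2319    15,137.8549
  Σ                  2,814.1913    18,768.9810
P = 2,814.1913; D_Mac = 6.66940 yrs; D_mod = 6.56761 yrs.
DV01 ≈ 6.56761 × 2,814.1913 × 0.0001 = 1.848250.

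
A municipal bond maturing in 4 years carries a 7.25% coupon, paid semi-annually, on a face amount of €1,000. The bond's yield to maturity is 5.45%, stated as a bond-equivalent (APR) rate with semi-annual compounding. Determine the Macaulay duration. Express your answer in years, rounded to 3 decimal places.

Periodic yield y = 0.02725. Discount each cash flow and weight by its period:
  t   CF        PV=CF/(1+0.02725)^t    t·PV
  1        36.25        35.2884        35.2884
  2        36.25        34.3523        68.7046
  3        36.25        33.4410       100.3231
  4        36.25        32.5539       130.2157
  5        36.25        31.6904       158.4518
  6        36.25        30.8497       185.0983
  7        36.25        30.0314       210.2195
  8     1,036.25       835.7095     6,685.6761
  Σ                  1,063.9166     7,573.9774
Price P = Σ PV = 1,063.9166.
Macaulay duration = Σ(t·PV) / P = 7,573.9774 / 1,063.9166 = 7.11896 half-year periods.
In years: 7.11896 / 2 = 3.55948 years.

3.559 years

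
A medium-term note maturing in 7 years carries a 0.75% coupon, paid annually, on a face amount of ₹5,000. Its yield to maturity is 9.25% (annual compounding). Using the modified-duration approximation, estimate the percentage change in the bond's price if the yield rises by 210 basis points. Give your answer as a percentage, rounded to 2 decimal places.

Periodic yield y = 0.0925. Modified duration first:
  t   CF        PV=CF/(1+0.0925)^t    t·PV
  1        37.50        34.3249        34.3249
  2        37.50        31.4187        62.8374
  3        37.50        28.7585        86.2756
  4        37.50        26.3236       105.2944
  5        37.50        24.0948       120.4742
  6        37.50        22.0548       132.3286
  7     5,037.50     2,711.8455    18,982.9183
  Σ                  2,878.8209    19,524.4536
P = 2,878.8209; D_Mac = 6.78210 yrs; D_mod = 6.78210/(1+0.0925) = 6.20787 yrs.
ΔP/P ≈ -D_mod · Δy = -6.20787 × (+0.021) = -0.130365 = -13.0365%.

-13.04%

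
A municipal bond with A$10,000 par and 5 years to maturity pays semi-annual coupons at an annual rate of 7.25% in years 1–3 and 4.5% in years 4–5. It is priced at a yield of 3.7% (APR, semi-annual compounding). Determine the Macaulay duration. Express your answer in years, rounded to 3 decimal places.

4.347 years

Periodic yield y = 0.0185. Discount each cash flow and weight by its period:
  t   CF        PV=CF/(1+0.0185)^t    t·PV
  1       362.50       355.9156       355.9156
  2       362.50       349.4507       698.9014
  3       362.50       343.1033     1,029.3099
  4       362.50       336.8712     1,347.4848
  5       362.50       330.7523     1,653.7614
  6       362.50       324.7445     1,948.4670
  7       225.00       197.9043     1,385.3303
  8       225.00       194.3096     1,554.4768
  9       225.00       190.7802     1,717.0215
  10   10,225.00     8,512.4188    85,124.1882
  Σ                 11,136.2505    96,814.8569
Price P = Σ PV = 11,136.2505.
Macaulay duration = Σ(t·PV) / P = 96,814.8569 / 11,136.2505 = 8.69367 half-year periods.
In years: 8.69367 / 2 = 4.34683 years.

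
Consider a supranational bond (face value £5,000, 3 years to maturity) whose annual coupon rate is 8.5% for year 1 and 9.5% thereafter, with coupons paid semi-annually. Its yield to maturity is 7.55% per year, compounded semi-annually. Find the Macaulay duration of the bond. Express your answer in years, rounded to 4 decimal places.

2.7066 years

Periodic yield y = 0.03775. Discount each cash flow and weight by its period:
  t   CF        PV=CF/(1+0.03775)^t    t·PV
  1       212.50       204.7699       204.7699
  2       212.50       197.3211       394.6421
  3       237.50       212.5129       637.5388
  4       237.50       204.7824       819.1296
  5       237.50       197.3331       986.6654
  6     5,237.50     4,193.4125    25,160.4749
  Σ                  5,210.1319    28,203.2208
Price P = Σ PV = 5,210.1319.
Macaulay duration = Σ(t·PV) / P = 28,203.2208 / 5,210.1319 = 5.41315 half-year periods.
In years: 5.41315 / 2 = 2.70657 years.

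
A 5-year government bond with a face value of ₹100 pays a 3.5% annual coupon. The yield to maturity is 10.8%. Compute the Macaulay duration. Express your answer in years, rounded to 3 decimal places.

4.607 years

Periodic yield y = 0.108. Discount each cash flow and weight by its year:
  t   CF        PV=CF/(1+0.108)^t    t·PV
  1         3.50         3.1588         3.1588
  2         3.50         2.8509         5.7019
  3         3.50         2.5731         7.7192
  4         3.50         2.3223         9.2890
  5       103.50        61.9786       309.8928
  Σ                     72.8837       335.7617
Price P = Σ PV = 72.8837.
Macaulay duration = Σ(t·PV) / P = 335.7617 / 72.8837 = 4.60682 years.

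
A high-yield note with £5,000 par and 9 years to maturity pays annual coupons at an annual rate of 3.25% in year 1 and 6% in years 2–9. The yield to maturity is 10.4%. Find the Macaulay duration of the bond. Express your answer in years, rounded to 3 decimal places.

7.095 years

Periodic yield y = 0.104. Discount each cash flow and weight by its year:
  t   CF        PV=CF/(1+0.104)^t    t·PV
  1       162.50       147.1920       147.1920
  2       300.00       246.1405       492.2810
  3       300.00       222.9534       668.8601
  4       300.00       201.9505       807.8021
  5       300.00       182.9262       914.6309
  6       300.00       165.6940       994.1641
  7       300.00       150.0852     1,050.5961
  8       300.00       135.9467     1,087.5736
  9     5,300.00     2,175.4756    19,579.2801
  Σ                  3,628.3640    25,742.3800
Price P = Σ PV = 3,628.3640.
Macaulay duration = Σ(t·PV) / P = 25,742.3800 / 3,628.3640 = 7.09476 years.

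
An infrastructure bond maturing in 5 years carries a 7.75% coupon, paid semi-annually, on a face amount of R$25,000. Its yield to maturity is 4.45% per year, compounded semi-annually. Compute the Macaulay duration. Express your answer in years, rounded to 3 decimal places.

4.298 years

Periodic yield y = 0.02225. Discount each cash flow and weight by its period:
  t   CF        PV=CF/(1+0.02225)^t    t·PV
  1       968.75       947.6645       947.6645
  2       968.75       927.0379     1,854.0757
  3       968.75       906.8602     2,720.5807
  4       968.75       887.1218     3,548.4871
  5       968.75       867.8129     4,339.0647
  6       968.75       848.9244     5,093.5462
  7       968.75       830.4469     5,813.1285
  8       968.75       812.3717     6,498.9732
  9       968.75       794.6898     7,152.2083
  10   25,968.75    20,839.1429   208,391.4292
  Σ                 28,662.0730   246,359.1581
Price P = Σ PV = 28,662.0730.
Macaulay duration = Σ(t·PV) / P = 246,359.1581 / 28,662.0730 = 8.59530 half-year periods.
In years: 8.59530 / 2 = 4.29765 years.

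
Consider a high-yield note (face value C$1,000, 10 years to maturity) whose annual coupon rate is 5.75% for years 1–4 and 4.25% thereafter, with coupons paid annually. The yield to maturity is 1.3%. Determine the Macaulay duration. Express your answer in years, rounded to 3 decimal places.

8.304 years

Periodic yield y = 0.013. Discount each cash flow and weight by its year:
  t   CF        PV=CF/(1+0.013)^t    t·PV
  1        57.50        56.7621        56.7621
  2        57.50        56.0337       112.0673
  3        57.50        55.3146       165.9437
  4        57.50        54.6047       218.4188
  5        42.50        39.8421       199.2103
  6        42.50        39.3308       235.9845
  7        42.50        38.8260       271.7821
  8        42.50        38.3278       306.6220
  9        42.50        37.8359       340.5230
  10    1,042.50       916.1817     9,161.8169
  Σ                  1,333.0592    11,069.1308
Price P = Σ PV = 1,333.0592.
Macaulay duration = Σ(t·PV) / P = 11,069.1308 / 1,333.0592 = 8.30356 years.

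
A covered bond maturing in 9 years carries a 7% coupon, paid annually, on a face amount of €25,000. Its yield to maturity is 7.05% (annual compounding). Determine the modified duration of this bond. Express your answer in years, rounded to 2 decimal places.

6.51 years

Periodic yield y = 0.0705. First find Macaulay duration:
  t   CF        PV=CF/(1+0.0705)^t    t·PV
  1     1,750.00     1,634.7501     1,634.7501
  2     1,750.00     1,527.0903     3,054.1805
  3     1,750.00     1,426.5206     4,279.5617
  4     1,750.00     1,332.5741     5,330.2963
  5     1,750.00     1,244.8146     6,224.0732
  6     1,750.00     1,162.8348     6,977.0088
  7     1,750.00     1,086.2539     7,603.7773
  8     1,750.00     1,014.7164     8,117.7311
  9    26,750.00    14,489.1778   130,402.6002
  Σ                 24,918.7325   173,623.9792
P = 24,918.7325; Macaulay duration = 173,623.9792 / 24,918.7325 = 6.96761 years.
Modified duration = D_Mac / (1 + y) = 6.96761 / 1.0705 = 6.50874 years.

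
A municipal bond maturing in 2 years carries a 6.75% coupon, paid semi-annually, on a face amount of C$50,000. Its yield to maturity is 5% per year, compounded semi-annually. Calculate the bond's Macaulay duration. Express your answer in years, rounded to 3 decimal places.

Periodic yield y = 0.025. Discount each cash flow and weight by its period:
  t   CF        PV=CF/(1+0.025)^t    t·PV
  1     1,687.50     1,646.3415     1,646.3415
  2     1,687.50     1,606.1868     3,212.3736
  3     1,687.50     1,567.0115     4,701.0345
  4    51,687.50    46,826.3240   187,305.2958
  Σ                 51,645.8637   196,865.0454
Price P = Σ PV = 51,645.8637.
Macaulay duration = Σ(t·PV) / P = 196,865.0454 / 51,645.8637 = 3.81183 half-year periods.
In years: 3.81183 / 2 = 1.90591 years.

1.906 years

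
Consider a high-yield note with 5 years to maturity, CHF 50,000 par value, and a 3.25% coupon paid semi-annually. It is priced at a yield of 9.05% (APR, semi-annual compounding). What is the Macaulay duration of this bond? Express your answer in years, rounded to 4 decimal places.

Periodic yield y = 0.04525. Discount each cash flow and weight by its period:
  t   CF        PV=CF/(1+0.04525)^t    t·PV
  1       812.50       777.3260       777.3260
  2       812.50       743.6747     1,487.3494
  3       812.50       711.4802     2,134.4407
  4       812.50       680.6795     2,722.7180
  5       812.50       651.2121     3,256.0607
  6       812.50       623.0205     3,738.1228
  7       812.50       596.0492     4,172.3447
  8       812.50       570.2456     4,561.9650
  9       812.50       545.5591     4,910.0317
  10   50,812.50    32,641.4017   326,414.0174
  Σ                 38,540.6487   354,174.3763
Price P = Σ PV = 38,540.6487.
Macaulay duration = Σ(t·PV) / P = 354,174.3763 / 38,540.6487 = 9.18963 half-year periods.
In years: 9.18963 / 2 = 4.59482 years.

4.5948 years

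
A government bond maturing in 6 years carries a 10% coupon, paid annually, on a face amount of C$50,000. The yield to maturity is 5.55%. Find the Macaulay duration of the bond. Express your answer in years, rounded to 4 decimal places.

Periodic yield y = 0.0555. Discount each cash flow and weight by its year:
  t   CF        PV=CF/(1+0.0555)^t    t·PV
  1     5,000.00     4,737.0914     4,737.0914
  2     5,000.00     4,488.0070     8,976.0141
  3     5,000.00     4,252.0199    12,756.0598
  4     5,000.00     4,028.4414    16,113.7657
  5     5,000.00     3,816.6191    19,083.0954
  6    55,000.00    39,775.2817   238,651.6899
  Σ                 61,097.4605   300,317.7163
Price P = Σ PV = 61,097.4605.
Macaulay duration = Σ(t·PV) / P = 300,317.7163 / 61,097.4605 = 4.91539 years.

4.9154 years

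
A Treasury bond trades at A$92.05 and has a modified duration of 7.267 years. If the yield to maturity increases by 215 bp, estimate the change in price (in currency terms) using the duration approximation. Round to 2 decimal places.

Duration approximation: ΔP/P ≈ -D_mod · Δy = -7.267 × (+0.0215) = -0.1562405.
ΔP ≈ 92.05 × (-0.1562405) = -14.381938025.

-A$14.38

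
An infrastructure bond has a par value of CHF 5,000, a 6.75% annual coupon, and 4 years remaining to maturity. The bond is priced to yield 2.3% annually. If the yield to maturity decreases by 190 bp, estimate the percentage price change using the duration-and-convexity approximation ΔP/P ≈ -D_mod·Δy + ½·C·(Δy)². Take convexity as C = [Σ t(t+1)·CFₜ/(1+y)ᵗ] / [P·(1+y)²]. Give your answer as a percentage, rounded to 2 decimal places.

With y = 0.023:
  t   CF        PV=CF/(1+0.023)^t    t·PV        t(t+1)·PV
  1       337.50       329.9120       329.9120         659.8240
  2       337.50       322.4946       644.9893       1,934.9679
  3       337.50       315.2440       945.7321       3,782.9284
  4     5,337.50     4,873.4370    19,493.7479      97,468.7393
  Σ                  5,841.0877    21,414.3813     103,846.4597
P = 5,841.0877; D_Mac = 3.66616 yrs; D_mod = 3.58374 yrs; C = 16.98817.
Duration effect: -3.58374 × (-0.019) = +0.068091
Convexity effect: 0.5 × 16.98817 × (-0.019)² = +0.0030664
ΔP/P ≈ +0.068091 + 0.0030664 = +0.071157 = +7.1157%.

+7.12%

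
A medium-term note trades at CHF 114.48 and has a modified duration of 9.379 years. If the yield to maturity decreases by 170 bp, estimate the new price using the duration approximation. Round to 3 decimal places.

CHF 132.733

Duration approximation: ΔP/P ≈ -D_mod · Δy = -9.379 × (-0.017) = +0.159443.
New price ≈ 114.48 × (1 + 0.159443) = 132.73303464.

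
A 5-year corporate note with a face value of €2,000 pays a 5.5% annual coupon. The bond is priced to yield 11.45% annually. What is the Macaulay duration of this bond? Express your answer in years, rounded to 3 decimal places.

4.431 years

Periodic yield y = 0.1145. Discount each cash flow and weight by its year:
  t   CF        PV=CF/(1+0.1145)^t    t·PV
  1       110.00        98.6990        98.6990
  2       110.00        88.5590       177.1179
  3       110.00        79.4607       238.3821
  4       110.00        71.2972       285.1887
  5     2,110.00     1,227.1060     6,135.5302
  Σ                  1,565.1219     6,934.9180
Price P = Σ PV = 1,565.1219.
Macaulay duration = Σ(t·PV) / P = 6,934.9180 / 1,565.1219 = 4.43091 years.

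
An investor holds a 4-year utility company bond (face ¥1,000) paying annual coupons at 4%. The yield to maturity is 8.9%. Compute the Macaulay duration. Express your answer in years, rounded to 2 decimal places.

3.75 years

Periodic yield y = 0.089. Discount each cash flow and weight by its year:
  t   CF        PV=CF/(1+0.089)^t    t·PV
  1        40.00        36.7309        36.7309
  2        40.00        33.7291        67.4581
  3        40.00        30.9725        92.9175
  4     1,040.00       739.4721     2,957.8886
  Σ                    840.9047     3,154.9952
Price P = Σ PV = 840.9047.
Macaulay duration = Σ(t·PV) / P = 3,154.9952 / 840.9047 = 3.75191 years.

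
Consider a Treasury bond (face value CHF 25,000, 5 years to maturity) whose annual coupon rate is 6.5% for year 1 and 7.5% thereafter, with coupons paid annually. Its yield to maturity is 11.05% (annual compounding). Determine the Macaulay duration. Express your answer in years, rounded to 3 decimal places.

Periodic yield y = 0.1105. Discount each cash flow and weight by its year:
  t   CF        PV=CF/(1+0.1105)^t    t·PV
  1     1,625.00     1,463.3048     1,463.3048
  2     1,875.00     1,520.4220     3,040.8440
  3     1,875.00     1,369.1328     4,107.3985
  4     1,875.00     1,232.8976     4,931.5906
  5    26,875.00    15,913.1318    79,565.6588
  Σ                 21,498.8890    93,108.7966
Price P = Σ PV = 21,498.8890.
Macaulay duration = Σ(t·PV) / P = 93,108.7966 / 21,498.8890 = 4.33087 years.

4.331 years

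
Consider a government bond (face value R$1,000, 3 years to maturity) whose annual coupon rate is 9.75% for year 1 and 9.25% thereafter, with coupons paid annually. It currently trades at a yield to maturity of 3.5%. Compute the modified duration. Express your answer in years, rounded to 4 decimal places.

Periodic yield y = 0.035. First find Macaulay duration:
  t   CF        PV=CF/(1+0.035)^t    t·PV
  1        97.50        94.2029        94.2029
  2        92.50        86.3497       172.6995
  3     1,092.50       985.3724     2,956.1172
  Σ                  1,165.9250     3,223.0196
P = 1,165.9250; Macaulay duration = 3,223.0196 / 1,165.9250 = 2.76435 years.
Modified duration = D_Mac / (1 + y) = 2.76435 / 1.035 = 2.67087 years.

2.6709 years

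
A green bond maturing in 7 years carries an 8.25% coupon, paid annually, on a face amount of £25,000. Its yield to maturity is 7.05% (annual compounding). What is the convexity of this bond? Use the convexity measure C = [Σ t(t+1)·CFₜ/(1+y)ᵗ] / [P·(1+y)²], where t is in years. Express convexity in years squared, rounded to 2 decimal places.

36.35

With y = 0.0705:
  t   CF        PV=CF/(1+0.0705)^t    t·PV        t(t+1)·PV
  1     2,062.50     1,926.6698     1,926.6698       3,853.3396
  2     2,062.50     1,799.7849     3,599.5699      10,798.7097
  3     2,062.50     1,681.2564     5,043.7691      20,175.0764
  4     2,062.50     1,570.5337     6,282.1350      31,410.6748
  5     2,062.50     1,467.1030     7,335.5149      44,013.0894
  6     2,062.50     1,370.4839     8,222.9032      57,560.3224
  7    27,062.50    16,798.1406   117,586.9843     940,695.8743
  Σ                 26,613.9723   149,997.5461   1,108,507.0865
P = 26,613.9723.
Convexity = Σ t(t+1)·PV / [P·(1+y)²] = 1,108,507.0865 / (26,613.9723 × 1.145970) = 36.34590.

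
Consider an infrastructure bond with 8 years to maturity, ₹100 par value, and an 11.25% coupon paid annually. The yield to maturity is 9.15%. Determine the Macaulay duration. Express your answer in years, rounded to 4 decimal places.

5.8043 years

Periodic yield y = 0.0915. Discount each cash flow and weight by its year:
  t   CF        PV=CF/(1+0.0915)^t    t·PV
  1        11.25        10.3069        10.3069
  2        11.25         9.4429        18.8858
  3        11.25         8.6513        25.9539
  4        11.25         7.9261        31.7043
  5        11.25         7.2616        36.3081
  6        11.25         6.6529        39.9173
  7        11.25         6.0952        42.6662
  8       111.25        55.2217       441.7739
  Σ                    111.5586       647.5165
Price P = Σ PV = 111.5586.
Macaulay duration = Σ(t·PV) / P = 647.5165 / 111.5586 = 5.80427 years.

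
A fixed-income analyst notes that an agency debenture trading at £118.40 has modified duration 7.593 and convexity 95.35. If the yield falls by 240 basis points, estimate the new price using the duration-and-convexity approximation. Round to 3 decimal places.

£143.228

Duration effect: -D_mod·Δy = -7.593 × (-0.024) = +0.182232
Convexity effect: ½·C·(Δy)² = 0.5 × 95.35 × (-0.024)² = +0.0274608
ΔP/P ≈ +0.182232 + 0.0274608 = +0.2096928
New price ≈ 118.40 × (1 + 0.2096928) = 143.22762752.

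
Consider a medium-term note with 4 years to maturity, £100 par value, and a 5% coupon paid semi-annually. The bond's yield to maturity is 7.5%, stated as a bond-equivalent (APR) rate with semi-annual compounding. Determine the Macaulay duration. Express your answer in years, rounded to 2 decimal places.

3.66 years

Periodic yield y = 0.0375. Discount each cash flow and weight by its period:
  t   CF        PV=CF/(1+0.0375)^t    t·PV
  1         2.50         2.4096         2.4096
  2         2.50         2.3225         4.6451
  3         2.50         2.2386         6.7158
  4         2.50         2.1577         8.6307
  5         2.50         2.0797        10.3985
  6         2.50         2.0045        12.0271
  7         2.50         1.9321        13.5245
  8       102.50        76.3518       610.8140
  Σ                     91.4965       669.1654
Price P = Σ PV = 91.4965.
Macaulay duration = Σ(t·PV) / P = 669.1654 / 91.4965 = 7.31356 half-year periods.
In years: 7.31356 / 2 = 3.65678 years.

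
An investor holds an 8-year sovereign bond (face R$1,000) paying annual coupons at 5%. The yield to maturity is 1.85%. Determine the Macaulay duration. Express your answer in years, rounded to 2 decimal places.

6.92 years

Periodic yield y = 0.0185. Discount each cash flow and weight by its year:
  t   CF        PV=CF/(1+0.0185)^t    t·PV
  1        50.00        49.0918        49.0918
  2        50.00        48.2001        96.4002
  3        50.00        47.3246       141.9738
  4        50.00        46.4650       185.8600
  5        50.00        45.6210       228.1050
  6        50.00        44.7923       268.7541
  7        50.00        43.9787       307.8512
  8     1,050.00       906.7781     7,254.2250
  Σ                  1,232.2517     8,532.2610
Price P = Σ PV = 1,232.2517.
Macaulay duration = Σ(t·PV) / P = 8,532.2610 / 1,232.2517 = 6.92412 years.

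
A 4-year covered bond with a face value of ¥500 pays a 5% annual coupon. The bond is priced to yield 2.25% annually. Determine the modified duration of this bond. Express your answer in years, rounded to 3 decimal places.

3.656 years

Periodic yield y = 0.0225. First find Macaulay duration:
  t   CF        PV=CF/(1+0.0225)^t    t·PV
  1        25.00        24.4499        24.4499
  2        25.00        23.9119        47.8237
  3        25.00        23.3857        70.1570
  4       525.00       480.2928     1,921.1710
  Σ                    552.0402     2,063.6017
P = 552.0402; Macaulay duration = 2,063.6017 / 552.0402 = 3.73814 years.
Modified duration = D_Mac / (1 + y) = 3.73814 / 1.0225 = 3.65588 years.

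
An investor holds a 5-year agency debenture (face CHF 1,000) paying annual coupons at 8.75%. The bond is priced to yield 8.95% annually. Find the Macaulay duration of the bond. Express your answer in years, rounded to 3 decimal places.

Periodic yield y = 0.0895. Discount each cash flow and weight by its year:
  t   CF        PV=CF/(1+0.0895)^t    t·PV
  1        87.50        80.3121        80.3121
  2        87.50        73.7146       147.4292
  3        87.50        67.6591       202.9774
  4        87.50        62.1011       248.4043
  5     1,087.50       708.4237     3,542.1186
  Σ                    992.2106     4,221.2415
Price P = Σ PV = 992.2106.
Macaulay duration = Σ(t·PV) / P = 4,221.2415 / 992.2106 = 4.25438 years.

4.254 years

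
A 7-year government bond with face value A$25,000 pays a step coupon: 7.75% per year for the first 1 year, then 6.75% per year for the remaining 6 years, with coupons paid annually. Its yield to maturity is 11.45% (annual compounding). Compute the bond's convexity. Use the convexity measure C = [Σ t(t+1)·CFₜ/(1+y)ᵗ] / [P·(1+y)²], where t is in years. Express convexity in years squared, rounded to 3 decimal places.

With y = 0.1145:
  t   CF        PV=CF/(1+0.1145)^t    t·PV        t(t+1)·PV
  1     1,937.50     1,738.4477     1,738.4477       3,476.8955
  2     1,687.50     1,358.5751     2,717.1501       8,151.4503
  3     1,687.50     1,218.9996     3,656.9988      14,627.9952
  4     1,687.50     1,093.7637     4,375.0546      21,875.2732
  5     1,687.50       981.3940     4,906.9702      29,441.8213
  6     1,687.50       880.5689     5,283.4134      36,983.8939
  7    26,687.50    12,495.3200    87,467.2400     699,737.9199
  Σ                 19,767.0690   110,145.2749     814,295.2493
P = 19,767.0690.
Convexity = Σ t(t+1)·PV / [P·(1+y)²] = 814,295.2493 / (19,767.0690 × 1.242110) = 33.16496.

33.165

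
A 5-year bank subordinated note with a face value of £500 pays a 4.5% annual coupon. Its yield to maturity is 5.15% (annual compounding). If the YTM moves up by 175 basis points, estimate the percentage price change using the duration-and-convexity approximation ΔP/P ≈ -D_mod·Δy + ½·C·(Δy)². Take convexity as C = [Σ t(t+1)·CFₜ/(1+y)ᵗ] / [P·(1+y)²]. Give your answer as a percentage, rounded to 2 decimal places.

With y = 0.0515:
  t   CF        PV=CF/(1+0.0515)^t    t·PV        t(t+1)·PV
  1        22.50        21.3980        21.3980          42.7960
  2        22.50        20.3500        40.7000         122.0999
  3        22.50        19.3533        58.0599         232.2394
  4        22.50        18.4054        73.6216         368.1081
  5       522.50       406.4807     2,032.4034      12,194.4204
  Σ                    485.9874     2,226.1828      12,959.6639
P = 485.9874; D_Mac = 4.58074 yrs; D_mod = 4.35639 yrs; C = 24.11850.
Duration effect: -4.35639 × (+0.0175) = -0.076237
Convexity effect: 0.5 × 24.11850 × (0.0175)² = +0.0036931
ΔP/P ≈ -0.076237 + 0.0036931 = -0.072544 = -7.2544%.

-7.25%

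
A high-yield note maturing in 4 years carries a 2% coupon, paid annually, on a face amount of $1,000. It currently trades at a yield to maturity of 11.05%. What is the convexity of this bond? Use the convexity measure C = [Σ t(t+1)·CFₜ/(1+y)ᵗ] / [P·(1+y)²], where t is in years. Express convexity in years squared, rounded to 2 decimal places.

15.46

With y = 0.1105:
  t   CF        PV=CF/(1+0.1105)^t    t·PV        t(t+1)·PV
  1        20.00        18.0099        18.0099          36.0198
  2        20.00        16.2178        32.4357          97.3070
  3        20.00        14.6041        43.8123         175.2490
  4     1,020.00       670.6963     2,682.7853      13,413.9263
  Σ                    719.5281     2,777.0431      13,722.5021
P = 719.5281.
Convexity = Σ t(t+1)·PV / [P·(1+y)²] = 13,722.5021 / (719.5281 × 1.233210) = 15.46495.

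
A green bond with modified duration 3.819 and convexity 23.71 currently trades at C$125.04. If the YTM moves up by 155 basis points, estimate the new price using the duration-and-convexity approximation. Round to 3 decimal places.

Duration effect: -D_mod·Δy = -3.819 × (+0.0155) = -0.0591945
Convexity effect: ½·C·(Δy)² = 0.5 × 23.71 × (0.0155)² = +0.00284816375
ΔP/P ≈ -0.0591945 + 0.00284816375 = -0.05634633625
New price ≈ 125.04 × (1 - 0.05634633625) = 117.9944541153.

C$117.994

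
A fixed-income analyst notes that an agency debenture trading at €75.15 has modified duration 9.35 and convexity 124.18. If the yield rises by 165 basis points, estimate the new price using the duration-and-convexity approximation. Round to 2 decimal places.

€64.83

Duration effect: -D_mod·Δy = -9.35 × (+0.0165) = -0.154275
Convexity effect: ½·C·(Δy)² = 0.5 × 124.18 × (0.0165)² = +0.0169040025
ΔP/P ≈ -0.154275 + 0.0169040025 = -0.1373709975
New price ≈ 75.15 × (1 - 0.1373709975) = 64.826569537875.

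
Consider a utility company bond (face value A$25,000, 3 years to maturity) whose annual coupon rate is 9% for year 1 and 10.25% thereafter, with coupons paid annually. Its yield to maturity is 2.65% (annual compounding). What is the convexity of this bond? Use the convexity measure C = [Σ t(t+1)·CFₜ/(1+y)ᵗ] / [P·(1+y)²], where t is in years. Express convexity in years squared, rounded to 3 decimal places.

With y = 0.0265:
  t   CF        PV=CF/(1+0.0265)^t    t·PV        t(t+1)·PV
  1     2,250.00     2,191.9143     2,191.9143       4,383.8285
  2     2,562.50     2,431.9014     4,863.8028      14,591.4085
  3    27,562.50    25,482.4831    76,447.4494     305,789.7978
  Σ                 30,106.2988    83,503.1666     324,765.0349
P = 30,106.2988.
Convexity = Σ t(t+1)·PV / [P·(1+y)²] = 324,765.0349 / (30,106.2988 × 1.053702) = 10.23750.

10.238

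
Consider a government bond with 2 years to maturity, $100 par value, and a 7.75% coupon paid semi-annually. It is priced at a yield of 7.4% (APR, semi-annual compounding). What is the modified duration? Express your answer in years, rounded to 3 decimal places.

1.824 years

Periodic yield y = 0.037. First find Macaulay duration:
  t   CF        PV=CF/(1+0.037)^t    t·PV
  1        3.875         3.7367         3.7367
  2        3.875         3.6034         7.2068
  3        3.875         3.4748        10.4245
  4      103.875        89.8247       359.2990
  Σ                    100.6397       380.6671
P = 100.6397; Macaulay duration = 380.6671 / 100.6397 = 3.78247 half-year periods = 1.89124 years.
Modified duration = D_Mac / (1 + y) = 1.89124 / 1.037 = 1.82376 years.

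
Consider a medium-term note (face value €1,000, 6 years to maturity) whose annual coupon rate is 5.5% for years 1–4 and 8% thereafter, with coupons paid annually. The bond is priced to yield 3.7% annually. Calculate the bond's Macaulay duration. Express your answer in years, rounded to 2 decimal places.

Periodic yield y = 0.037. Discount each cash flow and weight by its year:
  t   CF        PV=CF/(1+0.037)^t    t·PV
  1        55.00        53.0376        53.0376
  2        55.00        51.1452       102.2905
  3        55.00        49.3204       147.9611
  4        55.00        47.5606       190.2425
  5        80.00        66.7108       333.5540
  6     1,080.00       868.4628     5,210.7768
  Σ                  1,136.2375     6,037.8626
Price P = Σ PV = 1,136.2375.
Macaulay duration = Σ(t·PV) / P = 6,037.8626 / 1,136.2375 = 5.31391 years.

5.31 years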